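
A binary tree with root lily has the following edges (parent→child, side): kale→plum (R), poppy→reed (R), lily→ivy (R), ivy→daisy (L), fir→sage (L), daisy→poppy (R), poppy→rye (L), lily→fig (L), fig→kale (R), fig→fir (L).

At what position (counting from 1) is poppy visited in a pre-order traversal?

Pre-order visits the node, then its left subtree, then its right subtree.
Visit lily.
At lily: go left to fig.
  Visit fig.
  At fig: go left to fir.
    Visit fir.
    At fir: go left to sage.
      sage is a leaf — visit sage.
    At fir: no right child.
  At fig: go right to kale.
    Visit kale.
    At kale: no left child.
    At kale: go right to plum.
      plum is a leaf — visit plum.
At lily: go right to ivy.
  Visit ivy.
  At ivy: go left to daisy.
    Visit daisy.
    At daisy: no left child.
    At daisy: go right to poppy.
      Visit poppy.
      At poppy: go left to rye.
        rye is a leaf — visit rye.
      At poppy: go right to reed.
        reed is a leaf — visit reed.
  At ivy: no right child.
Full pre-order sequence: lily, fig, fir, sage, kale, plum, ivy, daisy, poppy, rye, reed.

9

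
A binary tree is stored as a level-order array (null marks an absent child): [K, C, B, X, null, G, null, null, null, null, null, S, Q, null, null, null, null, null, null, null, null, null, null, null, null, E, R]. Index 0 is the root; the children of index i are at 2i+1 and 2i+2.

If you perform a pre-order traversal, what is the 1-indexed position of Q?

7

Pre-order visits the node, then its left subtree, then its right subtree.
Visit K.
At K: go left to C.
  Visit C.
  At C: go left to X.
    X is a leaf — visit X.
  At C: no right child.
At K: go right to B.
  Visit B.
  At B: go left to G.
    Visit G.
    At G: go left to S.
      S is a leaf — visit S.
    At G: go right to Q.
      Visit Q.
      At Q: go left to E.
        E is a leaf — visit E.
      At Q: go right to R.
        R is a leaf — visit R.
  At B: no right child.
Full pre-order sequence: K, C, X, B, G, S, Q, E, R.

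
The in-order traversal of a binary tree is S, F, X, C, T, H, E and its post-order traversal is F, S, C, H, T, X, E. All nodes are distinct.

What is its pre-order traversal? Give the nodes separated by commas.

E, X, S, F, T, C, H

The last element of post-order is the root; it splits in-order into left and right subtrees.
Root E: left subtree has 6 nodes {S, F, X, C, T, H}, right has 0 { }.
  Root X: left subtree has 2 nodes {S, F}, right has 3 {C, T, H}.
    Root S: left subtree has 0 nodes { }, right has 1 {F}.
    Root T: left subtree has 1 node {C}, right has 1 {H}.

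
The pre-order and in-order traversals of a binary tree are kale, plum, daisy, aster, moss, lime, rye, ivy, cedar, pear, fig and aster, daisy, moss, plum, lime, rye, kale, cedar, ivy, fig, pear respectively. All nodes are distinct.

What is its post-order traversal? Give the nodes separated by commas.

aster, moss, daisy, rye, lime, plum, cedar, fig, pear, ivy, kale

The first element of pre-order is the root; it splits in-order into left and right subtrees.
Root kale: left subtree has 6 nodes {aster, daisy, moss, plum, lime, rye}, right has 4 {cedar, ivy, fig, pear}.
  Root plum: left subtree has 3 nodes {aster, daisy, moss}, right has 2 {lime, rye}.
    Root daisy: left subtree has 1 node {aster}, right has 1 {moss}.
    Root lime: left subtree has 0 nodes { }, right has 1 {rye}.
  Root ivy: left subtree has 1 node {cedar}, right has 2 {fig, pear}.
    Root pear: left subtree has 1 node {fig}, right has 0 { }.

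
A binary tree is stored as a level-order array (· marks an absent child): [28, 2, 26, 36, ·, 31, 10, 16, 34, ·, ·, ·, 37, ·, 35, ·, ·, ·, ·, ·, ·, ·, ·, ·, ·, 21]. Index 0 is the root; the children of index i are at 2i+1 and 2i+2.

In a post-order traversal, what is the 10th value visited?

Post-order visits the left subtree, then the right subtree, then the node.
At 28: go left to 2.
  At 2: go left to 36.
    At 36: go left to 16.
      16 is a leaf — visit 16.
    At 36: go right to 34.
      34 is a leaf — visit 34.
    Visit 36.
  At 2: no right child.
  Visit 2.
At 28: go right to 26.
  At 26: go left to 31.
    At 31: no left child.
    At 31: go right to 37.
      At 37: go left to 21.
        21 is a leaf — visit 21.
      At 37: no right child.
      Visit 37.
    Visit 31.
  At 26: go right to 10.
    At 10: no left child.
    At 10: go right to 35.
      35 is a leaf — visit 35.
    Visit 10.
  Visit 26.
Visit 28.
Full post-order sequence: 16, 34, 36, 2, 21, 37, 31, 35, 10, 26, 28.

26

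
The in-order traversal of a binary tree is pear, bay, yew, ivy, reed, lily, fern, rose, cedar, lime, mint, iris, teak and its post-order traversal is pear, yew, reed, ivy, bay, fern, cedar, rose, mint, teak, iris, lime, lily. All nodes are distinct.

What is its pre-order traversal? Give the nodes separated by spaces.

lily bay pear ivy yew reed lime rose fern cedar iris mint teak

The last element of post-order is the root; it splits in-order into left and right subtrees.
Root lily: left subtree has 5 nodes {pear, bay, yew, ivy, reed}, right has 7 {fern, rose, cedar, lime, mint, iris, teak}.
  Root bay: left subtree has 1 node {pear}, right has 3 {yew, ivy, reed}.
    Root ivy: left subtree has 1 node {yew}, right has 1 {reed}.
  Root lime: left subtree has 3 nodes {fern, rose, cedar}, right has 3 {mint, iris, teak}.
    Root rose: left subtree has 1 node {fern}, right has 1 {cedar}.
    Root iris: left subtree has 1 node {mint}, right has 1 {teak}.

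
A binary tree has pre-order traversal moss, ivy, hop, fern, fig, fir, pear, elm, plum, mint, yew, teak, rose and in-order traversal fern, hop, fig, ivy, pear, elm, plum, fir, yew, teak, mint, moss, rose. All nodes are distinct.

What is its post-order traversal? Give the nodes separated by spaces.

fern fig hop plum elm pear teak yew mint fir ivy rose moss

The first element of pre-order is the root; it splits in-order into left and right subtrees.
Root moss: left subtree has 11 nodes {fern, hop, fig, ivy, pear, elm, plum, fir, yew, teak, mint}, right has 1 {rose}.
  Root ivy: left subtree has 3 nodes {fern, hop, fig}, right has 7 {pear, elm, plum, fir, yew, teak, mint}.
    Root hop: left subtree has 1 node {fern}, right has 1 {fig}.
    Root fir: left subtree has 3 nodes {pear, elm, plum}, right has 3 {yew, teak, mint}.
      Root pear: left subtree has 0 nodes { }, right has 2 {elm, plum}.
        Root elm: left subtree has 0 nodes { }, right has 1 {plum}.
      Root mint: left subtree has 2 nodes {yew, teak}, right has 0 { }.
        Root yew: left subtree has 0 nodes { }, right has 1 {teak}.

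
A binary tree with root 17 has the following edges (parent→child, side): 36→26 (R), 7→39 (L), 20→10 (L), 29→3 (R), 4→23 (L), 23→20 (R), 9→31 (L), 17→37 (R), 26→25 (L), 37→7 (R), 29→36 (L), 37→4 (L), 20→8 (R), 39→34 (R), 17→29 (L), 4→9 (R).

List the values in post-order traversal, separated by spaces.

Post-order visits the left subtree, then the right subtree, then the node.
At 17: go left to 29.
  At 29: go left to 36.
    At 36: no left child.
    At 36: go right to 26.
      At 26: go left to 25.
        25 is a leaf — visit 25.
      At 26: no right child.
      Visit 26.
    Visit 36.
  At 29: go right to 3.
    3 is a leaf — visit 3.
  Visit 29.
At 17: go right to 37.
  At 37: go left to 4.
    At 4: go left to 23.
      At 23: no left child.
      At 23: go right to 20.
        At 20: go left to 10.
          10 is a leaf — visit 10.
        At 20: go right to 8.
          8 is a leaf — visit 8.
        Visit 20.
      Visit 23.
    At 4: go right to 9.
      At 9: go left to 31.
        31 is a leaf — visit 31.
      At 9: no right child.
      Visit 9.
    Visit 4.
  At 37: go right to 7.
    At 7: go left to 39.
      At 39: no left child.
      At 39: go right to 34.
        34 is a leaf — visit 34.
      Visit 39.
    At 7: no right child.
    Visit 7.
  Visit 37.
Visit 17.

25 26 36 3 29 10 8 20 23 31 9 4 34 39 7 37 17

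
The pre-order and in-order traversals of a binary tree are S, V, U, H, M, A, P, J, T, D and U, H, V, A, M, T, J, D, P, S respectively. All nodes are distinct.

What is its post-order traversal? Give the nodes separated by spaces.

The first element of pre-order is the root; it splits in-order into left and right subtrees.
Root S: left subtree has 9 nodes {U, H, V, A, M, T, J, D, P}, right has 0 { }.
  Root V: left subtree has 2 nodes {U, H}, right has 6 {A, M, T, J, D, P}.
    Root U: left subtree has 0 nodes { }, right has 1 {H}.
    Root M: left subtree has 1 node {A}, right has 4 {T, J, D, P}.
      Root P: left subtree has 3 nodes {T, J, D}, right has 0 { }.
        Root J: left subtree has 1 node {T}, right has 1 {D}.

H U A T D J P M V S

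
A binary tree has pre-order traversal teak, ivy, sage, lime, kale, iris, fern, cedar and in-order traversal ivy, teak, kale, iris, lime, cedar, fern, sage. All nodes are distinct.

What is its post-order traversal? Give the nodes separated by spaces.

ivy iris kale cedar fern lime sage teak

The first element of pre-order is the root; it splits in-order into left and right subtrees.
Root teak: left subtree has 1 node {ivy}, right has 6 {kale, iris, lime, cedar, fern, sage}.
  Root sage: left subtree has 5 nodes {kale, iris, lime, cedar, fern}, right has 0 { }.
    Root lime: left subtree has 2 nodes {kale, iris}, right has 2 {cedar, fern}.
      Root kale: left subtree has 0 nodes { }, right has 1 {iris}.
      Root fern: left subtree has 1 node {cedar}, right has 0 { }.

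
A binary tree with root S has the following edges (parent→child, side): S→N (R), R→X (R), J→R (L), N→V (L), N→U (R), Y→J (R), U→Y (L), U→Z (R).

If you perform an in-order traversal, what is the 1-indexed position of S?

In-order visits the left subtree, then the node, then the right subtree.
At S: no left child.
Visit S.
At S: go right to N.
  At N: go left to V.
    V is a leaf — visit V.
  Visit N.
  At N: go right to U.
    At U: go left to Y.
      At Y: no left child.
      Visit Y.
      At Y: go right to J.
        At J: go left to R.
          At R: no left child.
          Visit R.
          At R: go right to X.
            X is a leaf — visit X.
        Visit J.
        At J: no right child.
    Visit U.
    At U: go right to Z.
      Z is a leaf — visit Z.
Full in-order sequence: S, V, N, Y, R, X, J, U, Z.

1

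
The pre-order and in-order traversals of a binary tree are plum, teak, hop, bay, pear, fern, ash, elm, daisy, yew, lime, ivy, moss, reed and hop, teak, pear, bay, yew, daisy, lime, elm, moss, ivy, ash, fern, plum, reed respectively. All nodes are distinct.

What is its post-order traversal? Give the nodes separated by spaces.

The first element of pre-order is the root; it splits in-order into left and right subtrees.
Root plum: left subtree has 12 nodes {hop, teak, pear, bay, yew, daisy, lime, elm, moss, ivy, ash, fern}, right has 1 {reed}.
  Root teak: left subtree has 1 node {hop}, right has 10 {pear, bay, yew, daisy, lime, elm, moss, ivy, ash, fern}.
    Root bay: left subtree has 1 node {pear}, right has 8 {yew, daisy, lime, elm, moss, ivy, ash, fern}.
      Root fern: left subtree has 7 nodes {yew, daisy, lime, elm, moss, ivy, ash}, right has 0 { }.
        Root ash: left subtree has 6 nodes {yew, daisy, lime, elm, moss, ivy}, right has 0 { }.
          Root elm: left subtree has 3 nodes {yew, daisy, lime}, right has 2 {moss, ivy}.
            Root daisy: left subtree has 1 node {yew}, right has 1 {lime}.
            Root ivy: left subtree has 1 node {moss}, right has 0 { }.

hop pear yew lime daisy moss ivy elm ash fern bay teak reed plum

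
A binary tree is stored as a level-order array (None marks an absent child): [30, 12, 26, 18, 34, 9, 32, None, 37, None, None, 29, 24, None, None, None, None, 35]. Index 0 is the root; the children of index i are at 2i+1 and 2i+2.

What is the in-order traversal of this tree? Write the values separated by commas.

In-order visits the left subtree, then the node, then the right subtree.
At 30: go left to 12.
  At 12: go left to 18.
    At 18: no left child.
    Visit 18.
    At 18: go right to 37.
      At 37: go left to 35.
        35 is a leaf — visit 35.
      Visit 37.
      At 37: no right child.
  Visit 12.
  At 12: go right to 34.
    34 is a leaf — visit 34.
Visit 30.
At 30: go right to 26.
  At 26: go left to 9.
    At 9: go left to 29.
      29 is a leaf — visit 29.
    Visit 9.
    At 9: go right to 24.
      24 is a leaf — visit 24.
  Visit 26.
  At 26: go right to 32.
    32 is a leaf — visit 32.

18, 35, 37, 12, 34, 30, 29, 9, 24, 26, 32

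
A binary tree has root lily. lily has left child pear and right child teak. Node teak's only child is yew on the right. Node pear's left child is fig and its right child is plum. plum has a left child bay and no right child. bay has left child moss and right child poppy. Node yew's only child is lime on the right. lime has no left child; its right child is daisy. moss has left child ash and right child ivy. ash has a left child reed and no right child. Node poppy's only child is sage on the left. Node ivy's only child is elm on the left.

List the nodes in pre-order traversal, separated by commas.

lily, pear, fig, plum, bay, moss, ash, reed, ivy, elm, poppy, sage, teak, yew, lime, daisy

Pre-order visits the node, then its left subtree, then its right subtree.
Visit lily.
At lily: go left to pear.
  Visit pear.
  At pear: go left to fig.
    fig is a leaf — visit fig.
  At pear: go right to plum.
    Visit plum.
    At plum: go left to bay.
      Visit bay.
      At bay: go left to moss.
        Visit moss.
        At moss: go left to ash.
          Visit ash.
          At ash: go left to reed.
            reed is a leaf — visit reed.
          At ash: no right child.
        At moss: go right to ivy.
          Visit ivy.
          At ivy: go left to elm.
            elm is a leaf — visit elm.
          At ivy: no right child.
      At bay: go right to poppy.
        Visit poppy.
        At poppy: go left to sage.
          sage is a leaf — visit sage.
        At poppy: no right child.
    At plum: no right child.
At lily: go right to teak.
  Visit teak.
  At teak: no left child.
  At teak: go right to yew.
    Visit yew.
    At yew: no left child.
    At yew: go right to lime.
      Visit lime.
      At lime: no left child.
      At lime: go right to daisy.
        daisy is a leaf — visit daisy.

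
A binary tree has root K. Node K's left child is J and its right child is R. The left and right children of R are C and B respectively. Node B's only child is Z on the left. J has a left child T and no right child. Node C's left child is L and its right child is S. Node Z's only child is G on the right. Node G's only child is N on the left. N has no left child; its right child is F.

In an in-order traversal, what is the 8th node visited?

In-order visits the left subtree, then the node, then the right subtree.
At K: go left to J.
  At J: go left to T.
    T is a leaf — visit T.
  Visit J.
  At J: no right child.
Visit K.
At K: go right to R.
  At R: go left to C.
    At C: go left to L.
      L is a leaf — visit L.
    Visit C.
    At C: go right to S.
      S is a leaf — visit S.
  Visit R.
  At R: go right to B.
    At B: go left to Z.
      At Z: no left child.
      Visit Z.
      At Z: go right to G.
        At G: go left to N.
          At N: no left child.
          Visit N.
          At N: go right to F.
            F is a leaf — visit F.
        Visit G.
        At G: no right child.
    Visit B.
    At B: no right child.
Full in-order sequence: T, J, K, L, C, S, R, Z, N, F, G, B.

Z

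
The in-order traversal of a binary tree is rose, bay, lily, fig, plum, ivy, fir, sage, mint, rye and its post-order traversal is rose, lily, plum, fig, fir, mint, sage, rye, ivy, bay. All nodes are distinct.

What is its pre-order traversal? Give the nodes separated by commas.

The last element of post-order is the root; it splits in-order into left and right subtrees.
Root bay: left subtree has 1 node {rose}, right has 8 {lily, fig, plum, ivy, fir, sage, mint, rye}.
  Root ivy: left subtree has 3 nodes {lily, fig, plum}, right has 4 {fir, sage, mint, rye}.
    Root fig: left subtree has 1 node {lily}, right has 1 {plum}.
    Root rye: left subtree has 3 nodes {fir, sage, mint}, right has 0 { }.
      Root sage: left subtree has 1 node {fir}, right has 1 {mint}.

bay, rose, ivy, fig, lily, plum, rye, sage, fir, mint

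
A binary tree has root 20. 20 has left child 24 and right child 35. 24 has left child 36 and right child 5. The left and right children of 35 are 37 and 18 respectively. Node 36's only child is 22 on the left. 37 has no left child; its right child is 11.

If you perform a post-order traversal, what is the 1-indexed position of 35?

8

Post-order visits the left subtree, then the right subtree, then the node.
At 20: go left to 24.
  At 24: go left to 36.
    At 36: go left to 22.
      22 is a leaf — visit 22.
    At 36: no right child.
    Visit 36.
  At 24: go right to 5.
    5 is a leaf — visit 5.
  Visit 24.
At 20: go right to 35.
  At 35: go left to 37.
    At 37: no left child.
    At 37: go right to 11.
      11 is a leaf — visit 11.
    Visit 37.
  At 35: go right to 18.
    18 is a leaf — visit 18.
  Visit 35.
Visit 20.
Full post-order sequence: 22, 36, 5, 24, 11, 37, 18, 35, 20.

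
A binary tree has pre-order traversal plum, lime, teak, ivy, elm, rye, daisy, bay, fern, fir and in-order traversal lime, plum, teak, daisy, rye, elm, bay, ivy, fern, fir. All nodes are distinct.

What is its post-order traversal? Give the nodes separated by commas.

The first element of pre-order is the root; it splits in-order into left and right subtrees.
Root plum: left subtree has 1 node {lime}, right has 8 {teak, daisy, rye, elm, bay, ivy, fern, fir}.
  Root teak: left subtree has 0 nodes { }, right has 7 {daisy, rye, elm, bay, ivy, fern, fir}.
    Root ivy: left subtree has 4 nodes {daisy, rye, elm, bay}, right has 2 {fern, fir}.
      Root elm: left subtree has 2 nodes {daisy, rye}, right has 1 {bay}.
        Root rye: left subtree has 1 node {daisy}, right has 0 { }.
      Root fern: left subtree has 0 nodes { }, right has 1 {fir}.

lime, daisy, rye, bay, elm, fir, fern, ivy, teak, plum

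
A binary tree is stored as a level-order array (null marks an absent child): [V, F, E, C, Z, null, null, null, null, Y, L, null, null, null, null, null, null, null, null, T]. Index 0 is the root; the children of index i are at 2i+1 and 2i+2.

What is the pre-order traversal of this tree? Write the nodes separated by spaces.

V F C Z Y T L E

Pre-order visits the node, then its left subtree, then its right subtree.
Visit V.
At V: go left to F.
  Visit F.
  At F: go left to C.
    C is a leaf — visit C.
  At F: go right to Z.
    Visit Z.
    At Z: go left to Y.
      Visit Y.
      At Y: go left to T.
        T is a leaf — visit T.
      At Y: no right child.
    At Z: go right to L.
      L is a leaf — visit L.
At V: go right to E.
  E is a leaf — visit E.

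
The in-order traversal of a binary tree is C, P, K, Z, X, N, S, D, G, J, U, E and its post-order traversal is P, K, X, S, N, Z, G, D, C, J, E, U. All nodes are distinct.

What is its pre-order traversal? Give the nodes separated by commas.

U, J, C, D, Z, K, P, N, X, S, G, E

The last element of post-order is the root; it splits in-order into left and right subtrees.
Root U: left subtree has 10 nodes {C, P, K, Z, X, N, S, D, G, J}, right has 1 {E}.
  Root J: left subtree has 9 nodes {C, P, K, Z, X, N, S, D, G}, right has 0 { }.
    Root C: left subtree has 0 nodes { }, right has 8 {P, K, Z, X, N, S, D, G}.
      Root D: left subtree has 6 nodes {P, K, Z, X, N, S}, right has 1 {G}.
        Root Z: left subtree has 2 nodes {P, K}, right has 3 {X, N, S}.
          Root K: left subtree has 1 node {P}, right has 0 { }.
          Root N: left subtree has 1 node {X}, right has 1 {S}.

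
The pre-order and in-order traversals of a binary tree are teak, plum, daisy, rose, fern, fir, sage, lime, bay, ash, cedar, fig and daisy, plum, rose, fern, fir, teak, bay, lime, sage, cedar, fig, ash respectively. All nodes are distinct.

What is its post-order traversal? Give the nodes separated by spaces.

daisy fir fern rose plum bay lime fig cedar ash sage teak

The first element of pre-order is the root; it splits in-order into left and right subtrees.
Root teak: left subtree has 5 nodes {daisy, plum, rose, fern, fir}, right has 6 {bay, lime, sage, cedar, fig, ash}.
  Root plum: left subtree has 1 node {daisy}, right has 3 {rose, fern, fir}.
    Root rose: left subtree has 0 nodes { }, right has 2 {fern, fir}.
      Root fern: left subtree has 0 nodes { }, right has 1 {fir}.
  Root sage: left subtree has 2 nodes {bay, lime}, right has 3 {cedar, fig, ash}.
    Root lime: left subtree has 1 node {bay}, right has 0 { }.
    Root ash: left subtree has 2 nodes {cedar, fig}, right has 0 { }.
      Root cedar: left subtree has 0 nodes { }, right has 1 {fig}.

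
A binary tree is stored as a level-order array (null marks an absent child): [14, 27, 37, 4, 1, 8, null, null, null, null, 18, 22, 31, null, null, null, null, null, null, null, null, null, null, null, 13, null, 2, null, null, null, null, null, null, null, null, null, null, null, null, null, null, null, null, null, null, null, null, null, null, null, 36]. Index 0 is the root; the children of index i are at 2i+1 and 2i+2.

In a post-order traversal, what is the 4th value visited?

Post-order visits the left subtree, then the right subtree, then the node.
At 14: go left to 27.
  At 27: go left to 4.
    4 is a leaf — visit 4.
  At 27: go right to 1.
    At 1: no left child.
    At 1: go right to 18.
      18 is a leaf — visit 18.
    Visit 1.
  Visit 27.
At 14: go right to 37.
  At 37: go left to 8.
    At 8: go left to 22.
      At 22: no left child.
      At 22: go right to 13.
        At 13: no left child.
        At 13: go right to 36.
          36 is a leaf — visit 36.
        Visit 13.
      Visit 22.
    At 8: go right to 31.
      At 31: no left child.
      At 31: go right to 2.
        2 is a leaf — visit 2.
      Visit 31.
    Visit 8.
  At 37: no right child.
  Visit 37.
Visit 14.
Full post-order sequence: 4, 18, 1, 27, 36, 13, 22, 2, 31, 8, 37, 14.

27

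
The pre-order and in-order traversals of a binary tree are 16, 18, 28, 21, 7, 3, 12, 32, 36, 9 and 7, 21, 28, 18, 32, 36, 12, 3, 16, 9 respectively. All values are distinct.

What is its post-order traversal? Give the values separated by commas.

7, 21, 28, 36, 32, 12, 3, 18, 9, 16

The first element of pre-order is the root; it splits in-order into left and right subtrees.
Root 16: left subtree has 8 nodes {7, 21, 28, 18, 32, 36, 12, 3}, right has 1 {9}.
  Root 18: left subtree has 3 nodes {7, 21, 28}, right has 4 {32, 36, 12, 3}.
    Root 28: left subtree has 2 nodes {7, 21}, right has 0 { }.
      Root 21: left subtree has 1 node {7}, right has 0 { }.
    Root 3: left subtree has 3 nodes {32, 36, 12}, right has 0 { }.
      Root 12: left subtree has 2 nodes {32, 36}, right has 0 { }.
        Root 32: left subtree has 0 nodes { }, right has 1 {36}.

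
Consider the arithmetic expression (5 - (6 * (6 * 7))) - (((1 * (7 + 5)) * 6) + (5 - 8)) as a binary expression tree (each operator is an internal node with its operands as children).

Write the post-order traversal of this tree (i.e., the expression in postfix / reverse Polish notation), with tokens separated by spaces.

5 6 6 7 * * - 1 7 5 + * 6 * 5 8 - + -

Post-order on an expression tree gives postfix notation: for each operator, emit left operand, right operand, then the operator.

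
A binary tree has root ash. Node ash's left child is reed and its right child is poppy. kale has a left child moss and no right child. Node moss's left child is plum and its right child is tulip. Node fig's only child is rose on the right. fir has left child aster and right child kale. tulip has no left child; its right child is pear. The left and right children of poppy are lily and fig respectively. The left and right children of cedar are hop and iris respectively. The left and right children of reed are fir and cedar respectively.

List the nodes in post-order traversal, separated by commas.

aster, plum, pear, tulip, moss, kale, fir, hop, iris, cedar, reed, lily, rose, fig, poppy, ash

Post-order visits the left subtree, then the right subtree, then the node.
At ash: go left to reed.
  At reed: go left to fir.
    At fir: go left to aster.
      aster is a leaf — visit aster.
    At fir: go right to kale.
      At kale: go left to moss.
        At moss: go left to plum.
          plum is a leaf — visit plum.
        At moss: go right to tulip.
          At tulip: no left child.
          At tulip: go right to pear.
            pear is a leaf — visit pear.
          Visit tulip.
        Visit moss.
      At kale: no right child.
      Visit kale.
    Visit fir.
  At reed: go right to cedar.
    At cedar: go left to hop.
      hop is a leaf — visit hop.
    At cedar: go right to iris.
      iris is a leaf — visit iris.
    Visit cedar.
  Visit reed.
At ash: go right to poppy.
  At poppy: go left to lily.
    lily is a leaf — visit lily.
  At poppy: go right to fig.
    At fig: no left child.
    At fig: go right to rose.
      rose is a leaf — visit rose.
    Visit fig.
  Visit poppy.
Visit ash.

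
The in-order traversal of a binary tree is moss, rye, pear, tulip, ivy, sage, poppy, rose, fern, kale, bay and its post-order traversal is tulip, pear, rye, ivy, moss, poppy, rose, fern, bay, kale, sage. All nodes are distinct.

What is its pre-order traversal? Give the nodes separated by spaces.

sage moss ivy rye pear tulip kale fern rose poppy bay

The last element of post-order is the root; it splits in-order into left and right subtrees.
Root sage: left subtree has 5 nodes {moss, rye, pear, tulip, ivy}, right has 5 {poppy, rose, fern, kale, bay}.
  Root moss: left subtree has 0 nodes { }, right has 4 {rye, pear, tulip, ivy}.
    Root ivy: left subtree has 3 nodes {rye, pear, tulip}, right has 0 { }.
      Root rye: left subtree has 0 nodes { }, right has 2 {pear, tulip}.
        Root pear: left subtree has 0 nodes { }, right has 1 {tulip}.
  Root kale: left subtree has 3 nodes {poppy, rose, fern}, right has 1 {bay}.
    Root fern: left subtree has 2 nodes {poppy, rose}, right has 0 { }.
      Root rose: left subtree has 1 node {poppy}, right has 0 { }.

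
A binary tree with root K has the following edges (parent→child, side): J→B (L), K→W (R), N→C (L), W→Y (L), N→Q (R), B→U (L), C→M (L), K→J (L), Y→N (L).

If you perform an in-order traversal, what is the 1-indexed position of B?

In-order visits the left subtree, then the node, then the right subtree.
At K: go left to J.
  At J: go left to B.
    At B: go left to U.
      U is a leaf — visit U.
    Visit B.
    At B: no right child.
  Visit J.
  At J: no right child.
Visit K.
At K: go right to W.
  At W: go left to Y.
    At Y: go left to N.
      At N: go left to C.
        At C: go left to M.
          M is a leaf — visit M.
        Visit C.
        At C: no right child.
      Visit N.
      At N: go right to Q.
        Q is a leaf — visit Q.
    Visit Y.
    At Y: no right child.
  Visit W.
  At W: no right child.
Full in-order sequence: U, B, J, K, M, C, N, Q, Y, W.

2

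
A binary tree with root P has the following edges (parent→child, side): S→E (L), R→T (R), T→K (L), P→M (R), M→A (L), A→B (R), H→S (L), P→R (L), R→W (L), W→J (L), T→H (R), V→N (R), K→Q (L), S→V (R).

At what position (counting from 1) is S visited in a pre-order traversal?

9

Pre-order visits the node, then its left subtree, then its right subtree.
Visit P.
At P: go left to R.
  Visit R.
  At R: go left to W.
    Visit W.
    At W: go left to J.
      J is a leaf — visit J.
    At W: no right child.
  At R: go right to T.
    Visit T.
    At T: go left to K.
      Visit K.
      At K: go left to Q.
        Q is a leaf — visit Q.
      At K: no right child.
    At T: go right to H.
      Visit H.
      At H: go left to S.
        Visit S.
        At S: go left to E.
          E is a leaf — visit E.
        At S: go right to V.
          Visit V.
          At V: no left child.
          At V: go right to N.
            N is a leaf — visit N.
      At H: no right child.
At P: go right to M.
  Visit M.
  At M: go left to A.
    Visit A.
    At A: no left child.
    At A: go right to B.
      B is a leaf — visit B.
  At M: no right child.
Full pre-order sequence: P, R, W, J, T, K, Q, H, S, E, V, N, M, A, B.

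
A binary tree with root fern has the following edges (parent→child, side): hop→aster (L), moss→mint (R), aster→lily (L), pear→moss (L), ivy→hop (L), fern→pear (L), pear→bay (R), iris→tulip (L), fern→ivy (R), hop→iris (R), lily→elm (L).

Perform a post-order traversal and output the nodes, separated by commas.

mint, moss, bay, pear, elm, lily, aster, tulip, iris, hop, ivy, fern

Post-order visits the left subtree, then the right subtree, then the node.
At fern: go left to pear.
  At pear: go left to moss.
    At moss: no left child.
    At moss: go right to mint.
      mint is a leaf — visit mint.
    Visit moss.
  At pear: go right to bay.
    bay is a leaf — visit bay.
  Visit pear.
At fern: go right to ivy.
  At ivy: go left to hop.
    At hop: go left to aster.
      At aster: go left to lily.
        At lily: go left to elm.
          elm is a leaf — visit elm.
        At lily: no right child.
        Visit lily.
      At aster: no right child.
      Visit aster.
    At hop: go right to iris.
      At iris: go left to tulip.
        tulip is a leaf — visit tulip.
      At iris: no right child.
      Visit iris.
    Visit hop.
  At ivy: no right child.
  Visit ivy.
Visit fern.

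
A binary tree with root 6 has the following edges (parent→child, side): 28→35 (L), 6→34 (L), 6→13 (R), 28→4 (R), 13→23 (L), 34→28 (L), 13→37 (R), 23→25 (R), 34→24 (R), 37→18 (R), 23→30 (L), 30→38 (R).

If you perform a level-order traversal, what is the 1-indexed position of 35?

8

Level-order visits nodes level by level from the root, left to right within each level.
Level 0: 6
Level 1: 34, 13
Level 2: 28, 24, 23, 37
Level 3: 35, 4, 30, 25, 18
Level 4: 38
Full level-order sequence: 6, 34, 13, 28, 24, 23, 37, 35, 4, 30, 25, 18, 38.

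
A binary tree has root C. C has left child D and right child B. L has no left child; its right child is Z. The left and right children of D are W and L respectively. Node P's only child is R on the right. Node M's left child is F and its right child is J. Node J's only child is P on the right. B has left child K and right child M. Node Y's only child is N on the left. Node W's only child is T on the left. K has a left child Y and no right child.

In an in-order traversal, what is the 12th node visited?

M

In-order visits the left subtree, then the node, then the right subtree.
At C: go left to D.
  At D: go left to W.
    At W: go left to T.
      T is a leaf — visit T.
    Visit W.
    At W: no right child.
  Visit D.
  At D: go right to L.
    At L: no left child.
    Visit L.
    At L: go right to Z.
      Z is a leaf — visit Z.
Visit C.
At C: go right to B.
  At B: go left to K.
    At K: go left to Y.
      At Y: go left to N.
        N is a leaf — visit N.
      Visit Y.
      At Y: no right child.
    Visit K.
    At K: no right child.
  Visit B.
  At B: go right to M.
    At M: go left to F.
      F is a leaf — visit F.
    Visit M.
    At M: go right to J.
      At J: no left child.
      Visit J.
      At J: go right to P.
        At P: no left child.
        Visit P.
        At P: go right to R.
          R is a leaf — visit R.
Full in-order sequence: T, W, D, L, Z, C, N, Y, K, B, F, M, J, P, R.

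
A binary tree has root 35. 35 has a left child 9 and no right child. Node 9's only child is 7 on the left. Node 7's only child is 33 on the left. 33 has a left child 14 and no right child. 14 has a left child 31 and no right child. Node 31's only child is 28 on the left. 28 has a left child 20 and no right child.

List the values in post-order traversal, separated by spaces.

20 28 31 14 33 7 9 35

Post-order visits the left subtree, then the right subtree, then the node.
At 35: go left to 9.
  At 9: go left to 7.
    At 7: go left to 33.
      At 33: go left to 14.
        At 14: go left to 31.
          At 31: go left to 28.
            At 28: go left to 20.
              20 is a leaf — visit 20.
            At 28: no right child.
            Visit 28.
          At 31: no right child.
          Visit 31.
        At 14: no right child.
        Visit 14.
      At 33: no right child.
      Visit 33.
    At 7: no right child.
    Visit 7.
  At 9: no right child.
  Visit 9.
At 35: no right child.
Visit 35.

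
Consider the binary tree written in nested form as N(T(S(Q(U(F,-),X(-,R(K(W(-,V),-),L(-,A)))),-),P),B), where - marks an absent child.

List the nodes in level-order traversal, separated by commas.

N, T, B, S, P, Q, U, X, F, R, K, L, W, A, V

Level-order visits nodes level by level from the root, left to right within each level.
Level 0: N
Level 1: T, B
Level 2: S, P
Level 3: Q
Level 4: U, X
Level 5: F, R
Level 6: K, L
Level 7: W, A
Level 8: V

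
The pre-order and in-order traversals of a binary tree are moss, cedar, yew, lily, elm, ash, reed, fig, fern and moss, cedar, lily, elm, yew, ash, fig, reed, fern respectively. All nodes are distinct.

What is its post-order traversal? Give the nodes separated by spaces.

elm lily fig fern reed ash yew cedar moss

The first element of pre-order is the root; it splits in-order into left and right subtrees.
Root moss: left subtree has 0 nodes { }, right has 8 {cedar, lily, elm, yew, ash, fig, reed, fern}.
  Root cedar: left subtree has 0 nodes { }, right has 7 {lily, elm, yew, ash, fig, reed, fern}.
    Root yew: left subtree has 2 nodes {lily, elm}, right has 4 {ash, fig, reed, fern}.
      Root lily: left subtree has 0 nodes { }, right has 1 {elm}.
      Root ash: left subtree has 0 nodes { }, right has 3 {fig, reed, fern}.
        Root reed: left subtree has 1 node {fig}, right has 1 {fern}.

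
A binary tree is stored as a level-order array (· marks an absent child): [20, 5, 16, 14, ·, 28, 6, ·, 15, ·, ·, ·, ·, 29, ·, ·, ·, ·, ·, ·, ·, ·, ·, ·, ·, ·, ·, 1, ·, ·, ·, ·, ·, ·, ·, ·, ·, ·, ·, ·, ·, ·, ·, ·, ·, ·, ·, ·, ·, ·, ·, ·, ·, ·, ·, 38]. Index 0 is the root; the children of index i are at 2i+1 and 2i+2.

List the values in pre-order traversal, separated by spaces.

Pre-order visits the node, then its left subtree, then its right subtree.
Visit 20.
At 20: go left to 5.
  Visit 5.
  At 5: go left to 14.
    Visit 14.
    At 14: no left child.
    At 14: go right to 15.
      15 is a leaf — visit 15.
  At 5: no right child.
At 20: go right to 16.
  Visit 16.
  At 16: go left to 28.
    28 is a leaf — visit 28.
  At 16: go right to 6.
    Visit 6.
    At 6: go left to 29.
      Visit 29.
      At 29: go left to 1.
        Visit 1.
        At 1: go left to 38.
          38 is a leaf — visit 38.
        At 1: no right child.
      At 29: no right child.
    At 6: no right child.

20 5 14 15 16 28 6 29 1 38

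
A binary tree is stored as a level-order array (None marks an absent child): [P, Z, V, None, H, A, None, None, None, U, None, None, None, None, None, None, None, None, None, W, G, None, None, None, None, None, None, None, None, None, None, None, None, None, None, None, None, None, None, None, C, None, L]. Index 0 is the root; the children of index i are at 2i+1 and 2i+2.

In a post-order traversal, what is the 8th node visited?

A

Post-order visits the left subtree, then the right subtree, then the node.
At P: go left to Z.
  At Z: no left child.
  At Z: go right to H.
    At H: go left to U.
      At U: go left to W.
        At W: no left child.
        At W: go right to C.
          C is a leaf — visit C.
        Visit W.
      At U: go right to G.
        At G: no left child.
        At G: go right to L.
          L is a leaf — visit L.
        Visit G.
      Visit U.
    At H: no right child.
    Visit H.
  Visit Z.
At P: go right to V.
  At V: go left to A.
    A is a leaf — visit A.
  At V: no right child.
  Visit V.
Visit P.
Full post-order sequence: C, W, L, G, U, H, Z, A, V, P.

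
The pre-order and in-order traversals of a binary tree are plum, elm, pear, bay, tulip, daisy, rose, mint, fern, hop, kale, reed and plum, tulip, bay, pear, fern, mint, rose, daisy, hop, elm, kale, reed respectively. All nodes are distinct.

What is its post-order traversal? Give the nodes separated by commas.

The first element of pre-order is the root; it splits in-order into left and right subtrees.
Root plum: left subtree has 0 nodes { }, right has 11 {tulip, bay, pear, fern, mint, rose, daisy, hop, elm, kale, reed}.
  Root elm: left subtree has 8 nodes {tulip, bay, pear, fern, mint, rose, daisy, hop}, right has 2 {kale, reed}.
    Root pear: left subtree has 2 nodes {tulip, bay}, right has 5 {fern, mint, rose, daisy, hop}.
      Root bay: left subtree has 1 node {tulip}, right has 0 { }.
      Root daisy: left subtree has 3 nodes {fern, mint, rose}, right has 1 {hop}.
        Root rose: left subtree has 2 nodes {fern, mint}, right has 0 { }.
          Root mint: left subtree has 1 node {fern}, right has 0 { }.
    Root kale: left subtree has 0 nodes { }, right has 1 {reed}.

tulip, bay, fern, mint, rose, hop, daisy, pear, reed, kale, elm, plum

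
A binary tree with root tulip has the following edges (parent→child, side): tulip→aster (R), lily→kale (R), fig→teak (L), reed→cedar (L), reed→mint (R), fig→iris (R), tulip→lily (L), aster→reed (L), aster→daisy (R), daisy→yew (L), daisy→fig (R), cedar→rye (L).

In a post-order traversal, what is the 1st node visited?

kale

Post-order visits the left subtree, then the right subtree, then the node.
At tulip: go left to lily.
  At lily: no left child.
  At lily: go right to kale.
    kale is a leaf — visit kale.
  Visit lily.
At tulip: go right to aster.
  At aster: go left to reed.
    At reed: go left to cedar.
      At cedar: go left to rye.
        rye is a leaf — visit rye.
      At cedar: no right child.
      Visit cedar.
    At reed: go right to mint.
      mint is a leaf — visit mint.
    Visit reed.
  At aster: go right to daisy.
    At daisy: go left to yew.
      yew is a leaf — visit yew.
    At daisy: go right to fig.
      At fig: go left to teak.
        teak is a leaf — visit teak.
      At fig: go right to iris.
        iris is a leaf — visit iris.
      Visit fig.
    Visit daisy.
  Visit aster.
Visit tulip.
Full post-order sequence: kale, lily, rye, cedar, mint, reed, yew, teak, iris, fig, daisy, aster, tulip.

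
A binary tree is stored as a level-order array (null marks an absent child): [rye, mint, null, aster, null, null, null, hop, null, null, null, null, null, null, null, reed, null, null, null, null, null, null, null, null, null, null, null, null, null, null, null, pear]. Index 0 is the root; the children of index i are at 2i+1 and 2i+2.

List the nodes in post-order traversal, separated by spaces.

pear reed hop aster mint rye

Post-order visits the left subtree, then the right subtree, then the node.
At rye: go left to mint.
  At mint: go left to aster.
    At aster: go left to hop.
      At hop: go left to reed.
        At reed: go left to pear.
          pear is a leaf — visit pear.
        At reed: no right child.
        Visit reed.
      At hop: no right child.
      Visit hop.
    At aster: no right child.
    Visit aster.
  At mint: no right child.
  Visit mint.
At rye: no right child.
Visit rye.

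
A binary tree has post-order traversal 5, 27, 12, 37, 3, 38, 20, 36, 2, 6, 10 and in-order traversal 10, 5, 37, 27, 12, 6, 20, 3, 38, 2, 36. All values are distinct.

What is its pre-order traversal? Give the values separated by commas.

The last element of post-order is the root; it splits in-order into left and right subtrees.
Root 10: left subtree has 0 nodes { }, right has 10 {5, 37, 27, 12, 6, 20, 3, 38, 2, 36}.
  Root 6: left subtree has 4 nodes {5, 37, 27, 12}, right has 5 {20, 3, 38, 2, 36}.
    Root 37: left subtree has 1 node {5}, right has 2 {27, 12}.
      Root 12: left subtree has 1 node {27}, right has 0 { }.
    Root 2: left subtree has 3 nodes {20, 3, 38}, right has 1 {36}.
      Root 20: left subtree has 0 nodes { }, right has 2 {3, 38}.
        Root 38: left subtree has 1 node {3}, right has 0 { }.

10, 6, 37, 5, 12, 27, 2, 20, 38, 3, 36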